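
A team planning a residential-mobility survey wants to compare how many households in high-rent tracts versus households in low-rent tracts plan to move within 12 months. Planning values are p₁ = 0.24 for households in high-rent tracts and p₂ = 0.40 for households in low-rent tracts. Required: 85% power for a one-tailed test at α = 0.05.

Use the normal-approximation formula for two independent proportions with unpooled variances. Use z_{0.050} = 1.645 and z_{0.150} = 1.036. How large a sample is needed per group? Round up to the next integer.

n = (z_α + z_β)² · [p₁(1−p₁) + p₂(1−p₂)] / (p₁ − p₂)²
  = (1.645 + 1.036)² · (0.24·0.76 + 0.40·0.60) / (-0.16)²
  = (2.681)² · (0.1824 + 0.2400) / 0.0256
  = 7.1878 · 0.4224 / 0.0256
  = 118.60
Round up → n = 119 per group.

n = 119 per group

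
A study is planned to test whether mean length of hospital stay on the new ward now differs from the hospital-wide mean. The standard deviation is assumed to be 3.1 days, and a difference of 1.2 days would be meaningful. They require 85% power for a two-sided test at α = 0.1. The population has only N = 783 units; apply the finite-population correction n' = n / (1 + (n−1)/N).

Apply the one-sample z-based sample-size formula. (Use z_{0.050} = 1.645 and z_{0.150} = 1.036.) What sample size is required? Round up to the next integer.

n = 46

n = (z_{α/2} + z_β)² · σ² / δ²
  = (1.645 + 1.036)² · 3.1² / 1.2²
  = 7.1878 · 9.61 / 1.44
  = 47.97
Finite-population correction (N = 783): 47.97 / (1 + (47.97 − 1)/783) = 45.25.
Round up → n = 46.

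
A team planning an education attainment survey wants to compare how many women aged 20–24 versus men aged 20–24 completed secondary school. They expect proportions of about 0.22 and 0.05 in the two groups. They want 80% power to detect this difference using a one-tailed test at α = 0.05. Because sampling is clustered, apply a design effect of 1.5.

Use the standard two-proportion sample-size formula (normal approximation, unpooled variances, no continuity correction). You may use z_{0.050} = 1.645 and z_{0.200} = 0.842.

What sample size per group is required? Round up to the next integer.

n = (z_α + z_β)² · [p₁(1−p₁) + p₂(1−p₂)] / (p₁ − p₂)²
  = (1.645 + 0.842)² · (0.22·0.78 + 0.05·0.95) / (0.17)²
  = (2.487)² · (0.1716 + 0.0475) / 0.0289
  = 6.1852 · 0.2191 / 0.0289
  = 46.89
Design effect: 1.5 × 46.89 = 70.34.
Round up → n = 71 per group.

n = 71 per group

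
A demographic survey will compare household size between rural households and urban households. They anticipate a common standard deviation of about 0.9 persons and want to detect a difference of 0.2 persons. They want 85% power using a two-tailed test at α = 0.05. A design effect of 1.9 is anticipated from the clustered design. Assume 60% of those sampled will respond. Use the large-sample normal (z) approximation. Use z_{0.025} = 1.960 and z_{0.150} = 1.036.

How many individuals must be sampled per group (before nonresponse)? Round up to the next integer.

n = (z_{α/2} + z_β)² · (σ₁² + σ₂²) / δ²
  = (1.960 + 1.036)² · (2·0.9² = 1.62) / 0.2²
  = 8.9760 · 1.62 / 0.04
  = 363.53
Design effect: 1.9 × 363.53 = 690.70.
Adjust for 60% response: 690.70 / 0.60 = 1151.17.
Round up → n = 1152 per group.

n = 1152 per group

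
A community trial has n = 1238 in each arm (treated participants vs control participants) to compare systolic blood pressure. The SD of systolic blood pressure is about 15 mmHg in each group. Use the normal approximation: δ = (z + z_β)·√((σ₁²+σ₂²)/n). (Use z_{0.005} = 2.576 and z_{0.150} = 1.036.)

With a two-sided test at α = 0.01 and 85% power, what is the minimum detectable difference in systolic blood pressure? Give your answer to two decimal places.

δ = (z_{α/2} + z_β) · √((σ₁²+σ₂²)/n)
  = (2.576 + 1.036) · √(450/1238)
  = 3.612 · √0.36349
  = 3.612 · 0.6029
  = 2.1777

Minimum detectable difference ≈ 2.18 mmHg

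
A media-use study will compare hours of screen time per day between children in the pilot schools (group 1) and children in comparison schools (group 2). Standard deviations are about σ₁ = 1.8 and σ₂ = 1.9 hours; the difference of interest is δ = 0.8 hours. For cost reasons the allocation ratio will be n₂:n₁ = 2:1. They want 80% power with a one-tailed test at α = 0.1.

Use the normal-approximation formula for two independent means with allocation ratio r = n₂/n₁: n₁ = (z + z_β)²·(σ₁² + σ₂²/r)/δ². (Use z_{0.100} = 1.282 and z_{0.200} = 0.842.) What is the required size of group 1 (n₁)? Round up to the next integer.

n₁ = (z_α + z_β)² · (σ₁² + σ₂²/r) / δ²
   = (1.282 + 0.842)² · (1.8² + 1.9²/2) / 0.8²
   = 4.5114 · (3.24 + 1.805) / 0.64
   = 4.5114 · 5.045 / 0.64
   = 35.56
Round up → n₁ = 36; n₂ = r·n₁ = 2 × 36 = 72.

n₁ = 36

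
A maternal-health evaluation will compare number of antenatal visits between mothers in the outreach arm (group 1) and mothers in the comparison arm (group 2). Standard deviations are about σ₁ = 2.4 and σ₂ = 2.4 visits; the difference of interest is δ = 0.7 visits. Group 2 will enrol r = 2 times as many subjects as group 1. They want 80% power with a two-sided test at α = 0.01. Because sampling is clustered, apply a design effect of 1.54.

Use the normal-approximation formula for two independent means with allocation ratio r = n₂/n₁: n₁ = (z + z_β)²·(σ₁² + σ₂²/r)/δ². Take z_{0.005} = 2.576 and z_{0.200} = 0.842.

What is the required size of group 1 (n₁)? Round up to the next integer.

n₁ = 318

n₁ = (z_{α/2} + z_β)² · (σ₁² + σ₂²/r) / δ²
   = (2.576 + 0.842)² · (2.4² + 2.4²/2) / 0.7²
   = 11.6827 · (5.76 + 2.88) / 0.49
   = 11.6827 · 8.64 / 0.49
   = 206.00
Design effect: 1.54 × 206.00 = 317.24.
Round up → n₁ = 318; n₂ = r·n₁ = 2 × 318 = 636.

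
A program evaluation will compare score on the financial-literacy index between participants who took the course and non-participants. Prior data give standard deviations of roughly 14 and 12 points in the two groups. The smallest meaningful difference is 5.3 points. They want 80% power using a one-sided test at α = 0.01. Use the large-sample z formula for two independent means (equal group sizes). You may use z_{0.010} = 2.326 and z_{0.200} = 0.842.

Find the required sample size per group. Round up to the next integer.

n = (z_α + z_β)² · (σ₁² + σ₂²) / δ²
  = (2.326 + 0.842)² · (14² + 12² = 340) / 5.3²
  = 10.0362 · 340 / 28.09
  = 121.48
Round up → n = 122 per group.

n = 122 per group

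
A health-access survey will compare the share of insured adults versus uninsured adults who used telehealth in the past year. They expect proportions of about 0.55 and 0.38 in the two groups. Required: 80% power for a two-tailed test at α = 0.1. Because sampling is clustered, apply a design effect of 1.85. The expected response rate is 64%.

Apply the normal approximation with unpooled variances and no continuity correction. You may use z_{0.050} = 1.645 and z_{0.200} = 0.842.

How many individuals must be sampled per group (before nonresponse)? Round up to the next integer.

n = 299 per group

n = (z_{α/2} + z_β)² · [p₁(1−p₁) + p₂(1−p₂)] / (p₁ − p₂)²
  = (1.645 + 0.842)² · (0.55·0.45 + 0.38·0.62) / (0.17)²
  = (2.487)² · (0.2475 + 0.2356) / 0.0289
  = 6.1852 · 0.4831 / 0.0289
  = 103.39
Design effect: 1.85 × 103.39 = 191.28.
Adjust for 64% response: 191.28 / 0.64 = 298.87.
Round up → n = 299 per group.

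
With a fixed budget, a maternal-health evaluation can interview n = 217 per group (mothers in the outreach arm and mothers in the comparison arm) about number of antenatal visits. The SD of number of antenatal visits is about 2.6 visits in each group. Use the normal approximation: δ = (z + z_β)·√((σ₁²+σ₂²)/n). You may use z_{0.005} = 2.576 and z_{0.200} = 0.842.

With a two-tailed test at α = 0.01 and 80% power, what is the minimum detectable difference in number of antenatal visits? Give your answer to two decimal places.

δ = (z_{α/2} + z_β) · √((σ₁²+σ₂²)/n)
  = (2.576 + 0.842) · √(13.52/217)
  = 3.418 · √0.0623
  = 3.418 · 0.2496
  = 0.8532

Minimum detectable difference ≈ 0.85 visits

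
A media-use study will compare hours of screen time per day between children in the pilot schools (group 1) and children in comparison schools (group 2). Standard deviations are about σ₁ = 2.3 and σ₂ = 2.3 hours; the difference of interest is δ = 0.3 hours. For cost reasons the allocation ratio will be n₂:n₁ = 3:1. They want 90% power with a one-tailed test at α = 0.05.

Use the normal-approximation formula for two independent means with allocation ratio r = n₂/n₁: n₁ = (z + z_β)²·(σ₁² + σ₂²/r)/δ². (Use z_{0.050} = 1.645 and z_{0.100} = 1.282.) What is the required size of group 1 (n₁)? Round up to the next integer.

n₁ = 672

n₁ = (z_α + z_β)² · (σ₁² + σ₂²/r) / δ²
   = (1.645 + 1.282)² · (2.3² + 2.3²/3) / 0.3²
   = 8.5673 · (5.29 + 1.7633) / 0.09
   = 8.5673 · 7.0533 / 0.09
   = 671.42
Round up → n₁ = 672; n₂ = r·n₁ = 3 × 672 = 2016.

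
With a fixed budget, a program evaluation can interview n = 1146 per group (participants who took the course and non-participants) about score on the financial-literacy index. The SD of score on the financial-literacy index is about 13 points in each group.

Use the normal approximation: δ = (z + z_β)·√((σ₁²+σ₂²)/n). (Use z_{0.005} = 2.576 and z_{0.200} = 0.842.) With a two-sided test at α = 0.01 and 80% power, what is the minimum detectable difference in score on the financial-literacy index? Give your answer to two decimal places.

Minimum detectable difference ≈ 1.86 points

δ = (z_{α/2} + z_β) · √((σ₁²+σ₂²)/n)
  = (2.576 + 0.842) · √(338/1146)
  = 3.418 · √0.29494
  = 3.418 · 0.5431
  = 1.8563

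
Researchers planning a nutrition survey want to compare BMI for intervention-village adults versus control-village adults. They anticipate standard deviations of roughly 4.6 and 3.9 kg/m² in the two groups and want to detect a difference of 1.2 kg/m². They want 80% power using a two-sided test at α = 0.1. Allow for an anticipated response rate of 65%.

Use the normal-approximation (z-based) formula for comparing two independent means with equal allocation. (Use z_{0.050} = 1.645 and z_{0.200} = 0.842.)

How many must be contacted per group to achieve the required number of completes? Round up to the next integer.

n = (z_{α/2} + z_β)² · (σ₁² + σ₂²) / δ²
  = (1.645 + 0.842)² · (4.6² + 3.9² = 36.37) / 1.2²
  = 6.1852 · 36.37 / 1.44
  = 156.22
Adjust for 65% response: 156.22 / 0.65 = 240.34.
Round up → n = 241 per group.

n = 241 per group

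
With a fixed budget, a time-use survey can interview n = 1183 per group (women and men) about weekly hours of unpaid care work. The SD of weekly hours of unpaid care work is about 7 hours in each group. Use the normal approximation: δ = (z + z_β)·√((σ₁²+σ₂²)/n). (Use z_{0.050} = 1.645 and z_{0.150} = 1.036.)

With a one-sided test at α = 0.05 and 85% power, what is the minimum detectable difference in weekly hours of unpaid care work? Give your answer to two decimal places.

δ = (z_α + z_β) · √((σ₁²+σ₂²)/n)
  = (1.645 + 1.036) · √(98/1183)
  = 2.681 · √0.08284
  = 2.681 · 0.2878
  = 0.7716

Minimum detectable difference ≈ 0.77 hours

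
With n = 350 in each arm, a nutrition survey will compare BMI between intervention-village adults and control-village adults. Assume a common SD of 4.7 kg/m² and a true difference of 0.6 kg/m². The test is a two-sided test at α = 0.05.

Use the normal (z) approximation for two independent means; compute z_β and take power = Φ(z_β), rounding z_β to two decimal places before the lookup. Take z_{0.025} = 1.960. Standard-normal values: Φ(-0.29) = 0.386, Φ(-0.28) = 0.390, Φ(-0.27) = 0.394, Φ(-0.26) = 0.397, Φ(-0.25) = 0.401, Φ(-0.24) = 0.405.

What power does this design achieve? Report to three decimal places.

z_β = δ·√(n/(σ₁²+σ₂²)) − z_{α/2}
    = 0.6 · √(350/44.18) − 1.960
    = 0.6 · 2.81463 − 1.960
    = 1.6888 − 1.960 = -0.2712 → -0.27
Power = Φ(-0.27) = 0.394.

Power ≈ 0.394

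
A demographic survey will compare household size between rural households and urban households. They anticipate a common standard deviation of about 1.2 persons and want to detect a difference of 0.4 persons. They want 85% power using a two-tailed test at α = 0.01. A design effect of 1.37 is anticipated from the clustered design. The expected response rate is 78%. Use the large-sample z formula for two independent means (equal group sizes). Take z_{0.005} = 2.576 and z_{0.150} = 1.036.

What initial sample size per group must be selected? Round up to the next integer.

n = 413 per group

n = (z_{α/2} + z_β)² · (σ₁² + σ₂²) / δ²
  = (2.576 + 1.036)² · (2·1.2² = 2.88) / 0.4²
  = 13.0465 · 2.88 / 0.16
  = 234.84
Design effect: 1.37 × 234.84 = 321.73.
Adjust for 78% response: 321.73 / 0.78 = 412.47.
Round up → n = 413 per group.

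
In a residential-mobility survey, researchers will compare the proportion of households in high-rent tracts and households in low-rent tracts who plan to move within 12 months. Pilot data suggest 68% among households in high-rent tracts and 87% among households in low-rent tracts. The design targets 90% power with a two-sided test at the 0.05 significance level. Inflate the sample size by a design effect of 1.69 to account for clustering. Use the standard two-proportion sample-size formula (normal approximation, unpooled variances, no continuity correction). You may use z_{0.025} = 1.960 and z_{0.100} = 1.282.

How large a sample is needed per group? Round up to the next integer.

n = 163 per group

n = (z_{α/2} + z_β)² · [p₁(1−p₁) + p₂(1−p₂)] / (p₁ − p₂)²
  = (1.960 + 1.282)² · (0.68·0.32 + 0.87·0.13) / (-0.19)²
  = (3.242)² · (0.2176 + 0.1131) / 0.0361
  = 10.5106 · 0.3307 / 0.0361
  = 96.28
Design effect: 1.69 × 96.28 = 162.72.
Round up → n = 163 per group.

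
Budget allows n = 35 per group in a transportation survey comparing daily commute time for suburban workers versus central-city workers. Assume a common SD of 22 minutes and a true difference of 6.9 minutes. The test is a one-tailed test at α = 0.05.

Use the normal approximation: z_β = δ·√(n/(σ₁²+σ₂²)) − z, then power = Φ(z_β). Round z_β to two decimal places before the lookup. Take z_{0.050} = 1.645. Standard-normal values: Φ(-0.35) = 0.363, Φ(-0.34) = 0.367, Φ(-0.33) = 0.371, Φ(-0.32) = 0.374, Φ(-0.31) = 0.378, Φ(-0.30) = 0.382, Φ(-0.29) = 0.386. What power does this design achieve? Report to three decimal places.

Power ≈ 0.371

z_β = δ·√(n/(σ₁²+σ₂²)) − z_α
    = 6.9 · √(35/968) − 1.645
    = 6.9 · 0.19015 − 1.645
    = 1.3120 − 1.645 = -0.3330 → -0.33
Power = Φ(-0.33) = 0.371.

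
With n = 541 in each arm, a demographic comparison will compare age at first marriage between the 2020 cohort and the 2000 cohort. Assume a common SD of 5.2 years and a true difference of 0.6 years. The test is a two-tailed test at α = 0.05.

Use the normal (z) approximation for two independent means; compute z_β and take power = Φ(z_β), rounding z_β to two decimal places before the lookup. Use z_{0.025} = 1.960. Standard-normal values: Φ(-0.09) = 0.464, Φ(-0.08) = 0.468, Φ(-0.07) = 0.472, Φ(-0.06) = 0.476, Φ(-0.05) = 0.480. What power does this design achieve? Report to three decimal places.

z_β = δ·√(n/(σ₁²+σ₂²)) − z_{α/2}
    = 0.6 · √(541/54.08) − 1.960
    = 0.6 · 3.16286 − 1.960
    = 1.8977 − 1.960 = -0.0623 → -0.06
Power = Φ(-0.06) = 0.476.

Power ≈ 0.476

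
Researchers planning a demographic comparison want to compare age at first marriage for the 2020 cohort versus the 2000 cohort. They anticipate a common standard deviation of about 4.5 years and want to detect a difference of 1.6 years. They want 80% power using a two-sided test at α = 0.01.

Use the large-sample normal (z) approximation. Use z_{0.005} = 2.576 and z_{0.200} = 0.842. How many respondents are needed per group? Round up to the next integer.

n = 185 per group

n = (z_{α/2} + z_β)² · (σ₁² + σ₂²) / δ²
  = (2.576 + 0.842)² · (2·4.5² = 40.5) / 1.6²
  = 11.6827 · 40.5 / 2.56
  = 184.82
Round up → n = 185 per group.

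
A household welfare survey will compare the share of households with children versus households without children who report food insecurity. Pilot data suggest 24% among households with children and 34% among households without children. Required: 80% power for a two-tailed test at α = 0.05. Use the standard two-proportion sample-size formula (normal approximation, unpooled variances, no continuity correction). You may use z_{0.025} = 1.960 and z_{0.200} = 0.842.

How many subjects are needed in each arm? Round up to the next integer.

n = (z_{α/2} + z_β)² · [p₁(1−p₁) + p₂(1−p₂)] / (p₁ − p₂)²
  = (1.960 + 0.842)² · (0.24·0.76 + 0.34·0.66) / (-0.10)²
  = (2.802)² · (0.1824 + 0.2244) / 0.0100
  = 7.8512 · 0.4068 / 0.0100
  = 319.39
Round up → n = 320 per group.

n = 320 per group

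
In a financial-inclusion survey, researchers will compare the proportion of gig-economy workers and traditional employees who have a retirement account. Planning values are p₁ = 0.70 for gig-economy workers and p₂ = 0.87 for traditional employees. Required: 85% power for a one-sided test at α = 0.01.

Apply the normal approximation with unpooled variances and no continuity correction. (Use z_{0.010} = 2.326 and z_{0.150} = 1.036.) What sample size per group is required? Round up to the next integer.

n = (z_α + z_β)² · [p₁(1−p₁) + p₂(1−p₂)] / (p₁ − p₂)²
  = (2.326 + 1.036)² · (0.70·0.30 + 0.87·0.13) / (-0.17)²
  = (3.362)² · (0.2100 + 0.1131) / 0.0289
  = 11.3030 · 0.3231 / 0.0289
  = 126.37
Round up → n = 127 per group.

n = 127 per group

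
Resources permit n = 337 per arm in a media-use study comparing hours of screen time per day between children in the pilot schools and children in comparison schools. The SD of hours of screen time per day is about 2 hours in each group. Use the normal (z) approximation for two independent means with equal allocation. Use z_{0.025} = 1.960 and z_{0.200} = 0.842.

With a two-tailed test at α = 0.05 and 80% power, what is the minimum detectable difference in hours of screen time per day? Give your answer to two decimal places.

δ = (z_{α/2} + z_β) · √((σ₁²+σ₂²)/n)
  = (1.960 + 0.842) · √(8/337)
  = 2.802 · √0.02374
  = 2.802 · 0.1541
  = 0.4317

Minimum detectable difference ≈ 0.43 hours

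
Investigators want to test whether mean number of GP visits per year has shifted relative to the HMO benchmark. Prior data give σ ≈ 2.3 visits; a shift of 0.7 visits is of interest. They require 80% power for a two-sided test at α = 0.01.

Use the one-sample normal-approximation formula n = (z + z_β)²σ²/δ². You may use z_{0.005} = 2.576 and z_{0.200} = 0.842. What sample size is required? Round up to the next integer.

n = (z_{α/2} + z_β)² · σ² / δ²
  = (2.576 + 0.842)² · 2.3² / 0.7²
  = 11.6827 · 5.29 / 0.49
  = 126.13
Round up → n = 127.

n = 127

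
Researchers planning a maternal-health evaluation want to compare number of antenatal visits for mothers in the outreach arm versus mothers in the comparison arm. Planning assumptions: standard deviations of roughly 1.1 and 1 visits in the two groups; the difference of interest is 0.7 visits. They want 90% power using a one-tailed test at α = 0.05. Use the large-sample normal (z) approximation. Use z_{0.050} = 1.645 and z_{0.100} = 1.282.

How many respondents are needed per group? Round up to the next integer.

n = (z_α + z_β)² · (σ₁² + σ₂²) / δ²
  = (1.645 + 1.282)² · (1.1² + 1² = 2.21) / 0.7²
  = 8.5673 · 2.21 / 0.49
  = 38.64
Round up → n = 39 per group.

n = 39 per group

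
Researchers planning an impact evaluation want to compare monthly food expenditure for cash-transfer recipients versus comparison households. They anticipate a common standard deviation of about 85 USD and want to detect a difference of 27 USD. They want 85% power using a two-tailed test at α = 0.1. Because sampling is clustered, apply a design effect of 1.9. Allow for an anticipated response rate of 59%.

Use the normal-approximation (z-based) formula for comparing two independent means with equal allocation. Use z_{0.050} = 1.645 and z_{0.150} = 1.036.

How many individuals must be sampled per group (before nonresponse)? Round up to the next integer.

n = (z_{α/2} + z_β)² · (σ₁² + σ₂²) / δ²
  = (1.645 + 1.036)² · (2·85² = 14450) / 27²
  = 7.1878 · 14450 / 729
  = 142.47
Design effect: 1.9 × 142.47 = 270.70.
Adjust for 59% response: 270.70 / 0.59 = 458.81.
Round up → n = 459 per group.

n = 459 per group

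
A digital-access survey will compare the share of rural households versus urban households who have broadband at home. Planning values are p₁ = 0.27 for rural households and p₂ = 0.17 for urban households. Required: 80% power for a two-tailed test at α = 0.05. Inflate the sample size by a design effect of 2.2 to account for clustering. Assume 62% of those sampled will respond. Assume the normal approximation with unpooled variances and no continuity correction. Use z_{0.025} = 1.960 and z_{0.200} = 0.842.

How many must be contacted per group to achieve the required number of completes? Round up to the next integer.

n = (z_{α/2} + z_β)² · [p₁(1−p₁) + p₂(1−p₂)] / (p₁ − p₂)²
  = (1.960 + 0.842)² · (0.27·0.73 + 0.17·0.83) / (0.10)²
  = (2.802)² · (0.1971 + 0.1411) / 0.0100
  = 7.8512 · 0.3382 / 0.0100
  = 265.53
Design effect: 2.2 × 265.53 = 584.16.
Adjust for 62% response: 584.16 / 0.62 = 942.20.
Round up → n = 943 per group.

n = 943 per group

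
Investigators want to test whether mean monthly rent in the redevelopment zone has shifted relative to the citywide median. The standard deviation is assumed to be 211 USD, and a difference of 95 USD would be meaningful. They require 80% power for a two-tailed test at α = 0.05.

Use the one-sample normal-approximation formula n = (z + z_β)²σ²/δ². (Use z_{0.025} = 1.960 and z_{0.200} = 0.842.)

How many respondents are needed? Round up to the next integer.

n = 39

n = (z_{α/2} + z_β)² · σ² / δ²
  = (1.960 + 0.842)² · 211² / 95²
  = 7.8512 · 44521 / 9025
  = 38.73
Round up → n = 39.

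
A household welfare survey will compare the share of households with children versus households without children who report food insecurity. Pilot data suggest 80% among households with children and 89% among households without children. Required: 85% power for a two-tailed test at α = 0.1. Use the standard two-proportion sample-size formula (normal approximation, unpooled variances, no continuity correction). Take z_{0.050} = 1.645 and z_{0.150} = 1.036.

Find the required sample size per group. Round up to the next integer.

n = 229 per group

n = (z_{α/2} + z_β)² · [p₁(1−p₁) + p₂(1−p₂)] / (p₁ − p₂)²
  = (1.645 + 1.036)² · (0.80·0.20 + 0.89·0.11) / (-0.09)²
  = (2.681)² · (0.1600 + 0.0979) / 0.0081
  = 7.1878 · 0.2579 / 0.0081
  = 228.85
Round up → n = 229 per group.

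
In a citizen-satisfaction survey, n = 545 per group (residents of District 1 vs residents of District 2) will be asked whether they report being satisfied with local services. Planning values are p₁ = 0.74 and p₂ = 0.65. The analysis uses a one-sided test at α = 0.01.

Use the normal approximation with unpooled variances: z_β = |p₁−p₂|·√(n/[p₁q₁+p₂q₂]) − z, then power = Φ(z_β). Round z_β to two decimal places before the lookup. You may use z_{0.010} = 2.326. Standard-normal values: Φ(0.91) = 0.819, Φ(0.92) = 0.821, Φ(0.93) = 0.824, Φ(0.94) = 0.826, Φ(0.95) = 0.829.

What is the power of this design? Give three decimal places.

Power ≈ 0.821

z_β = |p₁−p₂|·√(n/[p₁q₁+p₂q₂]) − z_α
    = 0.09 · √(545/0.4199) − 2.326
    = 0.09 · 36.0268 − 2.326
    = 3.2424 − 2.326 = 0.9164 → 0.92
Power = Φ(0.92) = 0.821.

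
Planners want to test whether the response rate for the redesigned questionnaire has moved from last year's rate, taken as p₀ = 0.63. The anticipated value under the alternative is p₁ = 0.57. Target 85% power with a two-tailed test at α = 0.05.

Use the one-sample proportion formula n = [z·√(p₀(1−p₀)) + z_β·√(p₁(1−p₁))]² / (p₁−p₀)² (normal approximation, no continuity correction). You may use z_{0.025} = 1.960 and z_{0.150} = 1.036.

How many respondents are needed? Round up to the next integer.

n = 592

n = [z_{α/2}·√(p₀q₀) + z_β·√(p₁q₁)]² / (p₁ − p₀)²
  = [1.960·√(0.63·0.37) + 1.036·√(0.57·0.43)]² / (-0.06)²
  = [1.960·0.4828 + 1.036·0.4951]² / 0.0036
  = [1.4592]² / 0.0036
  = 591.46
Round up → n = 592.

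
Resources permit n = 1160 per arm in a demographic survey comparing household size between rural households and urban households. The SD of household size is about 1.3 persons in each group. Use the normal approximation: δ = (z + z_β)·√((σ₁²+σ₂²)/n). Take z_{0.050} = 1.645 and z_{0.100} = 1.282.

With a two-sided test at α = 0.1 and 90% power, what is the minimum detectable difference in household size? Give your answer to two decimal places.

Minimum detectable difference ≈ 0.16 persons

δ = (z_{α/2} + z_β) · √((σ₁²+σ₂²)/n)
  = (1.645 + 1.282) · √(3.38/1160)
  = 2.927 · √0.00291
  = 2.927 · 0.0540
  = 0.1580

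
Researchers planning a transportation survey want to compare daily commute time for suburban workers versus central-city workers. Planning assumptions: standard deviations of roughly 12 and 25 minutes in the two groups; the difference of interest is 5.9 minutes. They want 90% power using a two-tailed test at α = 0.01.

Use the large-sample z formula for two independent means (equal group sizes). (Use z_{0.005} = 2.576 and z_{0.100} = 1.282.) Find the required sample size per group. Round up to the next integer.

n = (z_{α/2} + z_β)² · (σ₁² + σ₂²) / δ²
  = (2.576 + 1.282)² · (12² + 25² = 769) / 5.9²
  = 14.8842 · 769 / 34.81
  = 328.81
Round up → n = 329 per group.

n = 329 per group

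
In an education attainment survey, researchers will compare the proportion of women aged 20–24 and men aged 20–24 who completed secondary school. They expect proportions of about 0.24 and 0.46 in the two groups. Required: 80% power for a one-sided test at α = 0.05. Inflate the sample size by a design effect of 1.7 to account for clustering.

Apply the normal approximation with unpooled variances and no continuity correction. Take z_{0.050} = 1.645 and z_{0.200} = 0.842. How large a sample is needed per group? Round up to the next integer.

n = 94 per group

n = (z_α + z_β)² · [p₁(1−p₁) + p₂(1−p₂)] / (p₁ − p₂)²
  = (1.645 + 0.842)² · (0.24·0.76 + 0.46·0.54) / (-0.22)²
  = (2.487)² · (0.1824 + 0.2484) / 0.0484
  = 6.1852 · 0.4308 / 0.0484
  = 55.05
Design effect: 1.7 × 55.05 = 93.59.
Round up → n = 94 per group.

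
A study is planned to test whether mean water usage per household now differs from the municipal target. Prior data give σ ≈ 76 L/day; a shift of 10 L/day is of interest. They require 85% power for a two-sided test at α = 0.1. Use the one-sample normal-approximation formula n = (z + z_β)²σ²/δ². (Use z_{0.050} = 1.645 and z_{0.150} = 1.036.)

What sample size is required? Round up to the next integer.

n = 416

n = (z_{α/2} + z_β)² · σ² / δ²
  = (1.645 + 1.036)² · 76² / 10²
  = 7.1878 · 5776 / 100
  = 415.17
Round up → n = 416.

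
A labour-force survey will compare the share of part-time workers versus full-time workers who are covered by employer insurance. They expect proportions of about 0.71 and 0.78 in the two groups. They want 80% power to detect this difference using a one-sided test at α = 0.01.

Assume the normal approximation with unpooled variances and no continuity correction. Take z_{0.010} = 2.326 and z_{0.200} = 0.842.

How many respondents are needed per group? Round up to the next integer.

n = 774 per group

n = (z_α + z_β)² · [p₁(1−p₁) + p₂(1−p₂)] / (p₁ − p₂)²
  = (2.326 + 0.842)² · (0.71·0.29 + 0.78·0.22) / (-0.07)²
  = (3.168)² · (0.2059 + 0.1716) / 0.0049
  = 10.0362 · 0.3775 / 0.0049
  = 773.20
Round up → n = 774 per group.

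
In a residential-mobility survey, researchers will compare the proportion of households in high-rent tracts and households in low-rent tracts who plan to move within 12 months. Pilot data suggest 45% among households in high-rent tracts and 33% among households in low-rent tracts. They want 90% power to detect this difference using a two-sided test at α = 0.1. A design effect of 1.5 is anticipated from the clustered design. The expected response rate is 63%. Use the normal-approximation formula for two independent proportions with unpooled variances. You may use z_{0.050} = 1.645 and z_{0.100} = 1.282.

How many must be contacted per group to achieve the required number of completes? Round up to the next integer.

n = 664 per group

n = (z_{α/2} + z_β)² · [p₁(1−p₁) + p₂(1−p₂)] / (p₁ − p₂)²
  = (1.645 + 1.282)² · (0.45·0.55 + 0.33·0.67) / (0.12)²
  = (2.927)² · (0.2475 + 0.2211) / 0.0144
  = 8.5673 · 0.4686 / 0.0144
  = 278.80
Design effect: 1.5 × 278.80 = 418.19.
Adjust for 63% response: 418.19 / 0.63 = 663.80.
Round up → n = 664 per group.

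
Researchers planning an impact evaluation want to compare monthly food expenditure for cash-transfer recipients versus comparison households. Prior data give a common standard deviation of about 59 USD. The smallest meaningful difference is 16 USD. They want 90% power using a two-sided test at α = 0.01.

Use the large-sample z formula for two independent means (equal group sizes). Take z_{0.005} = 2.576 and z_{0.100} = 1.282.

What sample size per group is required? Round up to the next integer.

n = (z_{α/2} + z_β)² · (σ₁² + σ₂²) / δ²
  = (2.576 + 1.282)² · (2·59² = 6962) / 16²
  = 14.8842 · 6962 / 256
  = 404.78
Round up → n = 405 per group.

n = 405 per group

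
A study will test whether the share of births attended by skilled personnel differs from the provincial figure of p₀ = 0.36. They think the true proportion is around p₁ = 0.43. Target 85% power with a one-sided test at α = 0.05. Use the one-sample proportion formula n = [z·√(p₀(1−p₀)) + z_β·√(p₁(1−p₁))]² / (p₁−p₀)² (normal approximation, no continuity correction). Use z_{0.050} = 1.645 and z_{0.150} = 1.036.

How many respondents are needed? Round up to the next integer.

n = 347

n = [z_α·√(p₀q₀) + z_β·√(p₁q₁)]² / (p₁ − p₀)²
  = [1.645·√(0.36·0.64) + 1.036·√(0.43·0.57)]² / (0.07)²
  = [1.645·0.4800 + 1.036·0.4951]² / 0.0049
  = [1.3025]² / 0.0049
  = 346.22
Round up → n = 347.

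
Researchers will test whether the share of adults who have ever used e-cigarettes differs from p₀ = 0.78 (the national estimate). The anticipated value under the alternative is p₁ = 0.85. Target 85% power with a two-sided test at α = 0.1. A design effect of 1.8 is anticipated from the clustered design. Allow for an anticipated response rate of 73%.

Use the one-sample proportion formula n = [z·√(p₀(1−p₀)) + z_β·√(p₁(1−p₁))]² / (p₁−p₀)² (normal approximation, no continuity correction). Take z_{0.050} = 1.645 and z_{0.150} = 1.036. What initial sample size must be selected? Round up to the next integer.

n = 557

n = [z_{α/2}·√(p₀q₀) + z_β·√(p₁q₁)]² / (p₁ − p₀)²
  = [1.645·√(0.78·0.22) + 1.036·√(0.85·0.15)]² / (0.07)²
  = [1.645·0.4142 + 1.036·0.3571]² / 0.0049
  = [1.0514]² / 0.0049
  = 225.58
Design effect: 1.8 × 225.58 = 406.05.
Adjust for 73% response: 406.05 / 0.73 = 556.23.
Round up → n = 557.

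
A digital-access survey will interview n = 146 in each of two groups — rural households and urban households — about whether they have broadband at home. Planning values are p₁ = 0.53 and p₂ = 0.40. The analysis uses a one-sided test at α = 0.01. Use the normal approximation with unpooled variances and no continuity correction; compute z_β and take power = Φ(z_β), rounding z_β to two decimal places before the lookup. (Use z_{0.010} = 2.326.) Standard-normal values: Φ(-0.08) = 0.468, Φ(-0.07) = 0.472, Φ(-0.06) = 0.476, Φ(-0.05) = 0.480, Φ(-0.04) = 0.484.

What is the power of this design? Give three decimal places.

z_β = |p₁−p₂|·√(n/[p₁q₁+p₂q₂]) − z_α
    = 0.13 · √(146/0.4891) − 2.326
    = 0.13 · 17.2774 − 2.326
    = 2.2461 − 2.326 = -0.0799 → -0.08
Power = Φ(-0.08) = 0.468.

Power ≈ 0.468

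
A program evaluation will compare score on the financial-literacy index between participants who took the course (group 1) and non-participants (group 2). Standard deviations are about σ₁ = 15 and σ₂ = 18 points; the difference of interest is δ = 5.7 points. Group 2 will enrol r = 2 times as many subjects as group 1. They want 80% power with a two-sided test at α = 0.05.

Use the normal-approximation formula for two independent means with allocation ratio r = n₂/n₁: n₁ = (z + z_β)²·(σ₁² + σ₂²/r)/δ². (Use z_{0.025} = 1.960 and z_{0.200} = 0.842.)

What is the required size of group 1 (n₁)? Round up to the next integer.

n₁ = (z_{α/2} + z_β)² · (σ₁² + σ₂²/r) / δ²
   = (1.960 + 0.842)² · (15² + 18²/2) / 5.7²
   = 7.8512 · (225 + 162) / 32.49
   = 7.8512 · 387 / 32.49
   = 93.52
Round up → n₁ = 94; n₂ = r·n₁ = 2 × 94 = 188.

n₁ = 94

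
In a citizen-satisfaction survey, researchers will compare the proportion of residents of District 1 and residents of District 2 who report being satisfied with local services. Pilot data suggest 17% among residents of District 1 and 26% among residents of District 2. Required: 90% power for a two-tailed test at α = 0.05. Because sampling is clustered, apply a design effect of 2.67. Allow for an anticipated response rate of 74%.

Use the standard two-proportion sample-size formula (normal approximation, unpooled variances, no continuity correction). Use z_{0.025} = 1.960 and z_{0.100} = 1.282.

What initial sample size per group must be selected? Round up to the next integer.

n = (z_{α/2} + z_β)² · [p₁(1−p₁) + p₂(1−p₂)] / (p₁ − p₂)²
  = (1.960 + 1.282)² · (0.17·0.83 + 0.26·0.74) / (-0.09)²
  = (3.242)² · (0.1411 + 0.1924) / 0.0081
  = 10.5106 · 0.3335 / 0.0081
  = 432.75
Design effect: 2.67 × 432.75 = 1155.44.
Adjust for 74% response: 1155.44 / 0.74 = 1561.41.
Round up → n = 1562 per group.

n = 1562 per group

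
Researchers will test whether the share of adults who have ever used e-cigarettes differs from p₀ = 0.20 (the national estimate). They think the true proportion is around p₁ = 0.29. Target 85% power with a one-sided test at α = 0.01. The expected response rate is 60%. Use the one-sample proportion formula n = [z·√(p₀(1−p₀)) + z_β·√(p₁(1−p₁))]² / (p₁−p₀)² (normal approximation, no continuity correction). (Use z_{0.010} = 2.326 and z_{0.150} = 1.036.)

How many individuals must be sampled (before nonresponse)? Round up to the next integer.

n = [z_α·√(p₀q₀) + z_β·√(p₁q₁)]² / (p₁ − p₀)²
  = [2.326·√(0.20·0.80) + 1.036·√(0.29·0.71)]² / (0.09)²
  = [2.326·0.4000 + 1.036·0.4538]² / 0.0081
  = [1.4005]² / 0.0081
  = 242.15
Adjust for 60% response: 242.15 / 0.60 = 403.58.
Round up → n = 404.

n = 404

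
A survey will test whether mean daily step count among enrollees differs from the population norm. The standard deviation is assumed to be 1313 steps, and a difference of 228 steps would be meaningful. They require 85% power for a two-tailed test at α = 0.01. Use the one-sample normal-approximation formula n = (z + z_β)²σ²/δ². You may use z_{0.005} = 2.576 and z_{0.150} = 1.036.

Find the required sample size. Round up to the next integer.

n = 433

n = (z_{α/2} + z_β)² · σ² / δ²
  = (2.576 + 1.036)² · 1313² / 228²
  = 13.0465 · 1723969 / 51984
  = 432.67
Round up → n = 433.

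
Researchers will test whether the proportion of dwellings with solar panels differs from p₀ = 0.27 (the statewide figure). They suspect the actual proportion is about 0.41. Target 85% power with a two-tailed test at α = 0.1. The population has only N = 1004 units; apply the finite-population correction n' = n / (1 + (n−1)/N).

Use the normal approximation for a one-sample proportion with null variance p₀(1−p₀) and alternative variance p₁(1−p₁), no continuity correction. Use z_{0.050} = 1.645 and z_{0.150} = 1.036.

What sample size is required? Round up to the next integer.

n = [z_{α/2}·√(p₀q₀) + z_β·√(p₁q₁)]² / (p₁ − p₀)²
  = [1.645·√(0.27·0.73) + 1.036·√(0.41·0.59)]² / (0.14)²
  = [1.645·0.4440 + 1.036·0.4918]² / 0.0196
  = [1.2399]² / 0.0196
  = 78.43
Finite-population correction (N = 1004): 78.43 / (1 + (78.43 − 1)/1004) = 72.81.
Round up → n = 73.

n = 73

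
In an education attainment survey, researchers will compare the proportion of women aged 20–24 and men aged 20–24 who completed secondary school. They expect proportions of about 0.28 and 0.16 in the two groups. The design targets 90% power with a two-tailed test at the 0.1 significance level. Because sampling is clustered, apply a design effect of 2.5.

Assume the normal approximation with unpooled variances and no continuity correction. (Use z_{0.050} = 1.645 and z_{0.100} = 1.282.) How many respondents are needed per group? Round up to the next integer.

n = (z_{α/2} + z_β)² · [p₁(1−p₁) + p₂(1−p₂)] / (p₁ − p₂)²
  = (1.645 + 1.282)² · (0.28·0.72 + 0.16·0.84) / (0.12)²
  = (2.927)² · (0.2016 + 0.1344) / 0.0144
  = 8.5673 · 0.3360 / 0.0144
  = 199.90
Design effect: 2.5 × 199.90 = 499.76.
Round up → n = 500 per group.

n = 500 per group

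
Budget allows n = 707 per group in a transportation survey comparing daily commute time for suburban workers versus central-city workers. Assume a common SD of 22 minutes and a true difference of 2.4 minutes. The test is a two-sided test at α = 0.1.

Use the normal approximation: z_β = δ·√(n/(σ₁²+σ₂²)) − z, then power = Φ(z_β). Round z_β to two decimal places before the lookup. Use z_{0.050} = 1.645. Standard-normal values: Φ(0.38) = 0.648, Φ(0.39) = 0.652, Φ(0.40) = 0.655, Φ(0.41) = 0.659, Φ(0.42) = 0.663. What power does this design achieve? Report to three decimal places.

Power ≈ 0.659

z_β = δ·√(n/(σ₁²+σ₂²)) − z_{α/2}
    = 2.4 · √(707/968) − 1.645
    = 2.4 · 0.85462 − 1.645
    = 2.0511 − 1.645 = 0.4061 → 0.41
Power = Φ(0.41) = 0.659.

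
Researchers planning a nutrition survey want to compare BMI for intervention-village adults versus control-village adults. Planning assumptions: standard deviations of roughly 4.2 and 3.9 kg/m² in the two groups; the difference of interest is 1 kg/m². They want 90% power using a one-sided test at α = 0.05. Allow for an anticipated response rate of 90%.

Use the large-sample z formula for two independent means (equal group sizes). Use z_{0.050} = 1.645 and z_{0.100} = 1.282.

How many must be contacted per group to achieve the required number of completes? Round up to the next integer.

n = 313 per group

n = (z_α + z_β)² · (σ₁² + σ₂²) / δ²
  = (1.645 + 1.282)² · (4.2² + 3.9² = 32.85) / 1²
  = 8.5673 · 32.85 / 1
  = 281.44
Adjust for 90% response: 281.44 / 0.90 = 312.71.
Round up → n = 313 per group.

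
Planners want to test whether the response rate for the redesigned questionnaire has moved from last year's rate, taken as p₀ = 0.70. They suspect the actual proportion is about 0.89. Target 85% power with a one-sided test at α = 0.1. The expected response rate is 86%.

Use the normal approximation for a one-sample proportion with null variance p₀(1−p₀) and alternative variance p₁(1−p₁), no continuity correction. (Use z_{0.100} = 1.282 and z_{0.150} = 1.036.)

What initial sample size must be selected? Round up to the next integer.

n = [z_α·√(p₀q₀) + z_β·√(p₁q₁)]² / (p₁ − p₀)²
  = [1.282·√(0.70·0.30) + 1.036·√(0.89·0.11)]² / (0.19)²
  = [1.282·0.4583 + 1.036·0.3129]² / 0.0361
  = [0.9116]² / 0.0361
  = 23.02
Adjust for 86% response: 23.02 / 0.86 = 26.77.
Round up → n = 27.

n = 27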